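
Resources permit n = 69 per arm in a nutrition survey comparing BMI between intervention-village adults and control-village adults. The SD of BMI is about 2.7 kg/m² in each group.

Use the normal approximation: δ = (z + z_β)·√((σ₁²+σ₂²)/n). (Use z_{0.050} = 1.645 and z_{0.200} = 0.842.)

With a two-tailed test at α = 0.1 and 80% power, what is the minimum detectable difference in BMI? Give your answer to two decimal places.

δ = (z_{α/2} + z_β) · √((σ₁²+σ₂²)/n)
  = (1.645 + 0.842) · √(14.58/69)
  = 2.487 · √0.2113
  = 2.487 · 0.4597
  = 1.1432

Minimum detectable difference ≈ 1.14 kg/m²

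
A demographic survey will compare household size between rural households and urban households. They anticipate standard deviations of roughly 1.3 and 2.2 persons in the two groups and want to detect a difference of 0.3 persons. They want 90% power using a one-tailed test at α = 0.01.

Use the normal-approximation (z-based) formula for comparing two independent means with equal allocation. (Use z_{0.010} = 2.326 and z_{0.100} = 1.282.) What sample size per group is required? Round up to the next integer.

n = (z_α + z_β)² · (σ₁² + σ₂²) / δ²
  = (2.326 + 1.282)² · (1.3² + 2.2² = 6.53) / 0.3²
  = 13.0177 · 6.53 / 0.09
  = 944.50
Round up → n = 945 per group.

n = 945 per group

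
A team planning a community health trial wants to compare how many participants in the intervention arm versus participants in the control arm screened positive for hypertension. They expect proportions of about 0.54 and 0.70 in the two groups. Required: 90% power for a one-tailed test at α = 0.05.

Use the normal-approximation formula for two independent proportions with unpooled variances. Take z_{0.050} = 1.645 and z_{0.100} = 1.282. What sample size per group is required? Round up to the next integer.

n = (z_α + z_β)² · [p₁(1−p₁) + p₂(1−p₂)] / (p₁ − p₂)²
  = (1.645 + 1.282)² · (0.54·0.46 + 0.70·0.30) / (-0.16)²
  = (2.927)² · (0.2484 + 0.2100) / 0.0256
  = 8.5673 · 0.4584 / 0.0256
  = 153.41
Round up → n = 154 per group.

n = 154 per group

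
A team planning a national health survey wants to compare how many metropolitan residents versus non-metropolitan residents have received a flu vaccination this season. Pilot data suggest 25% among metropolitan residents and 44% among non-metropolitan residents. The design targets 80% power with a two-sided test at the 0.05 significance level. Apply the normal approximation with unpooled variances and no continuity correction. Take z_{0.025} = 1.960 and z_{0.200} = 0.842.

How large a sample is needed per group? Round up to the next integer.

n = 95 per group

n = (z_{α/2} + z_β)² · [p₁(1−p₁) + p₂(1−p₂)] / (p₁ − p₂)²
  = (1.960 + 0.842)² · (0.25·0.75 + 0.44·0.56) / (-0.19)²
  = (2.802)² · (0.1875 + 0.2464) / 0.0361
  = 7.8512 · 0.4339 / 0.0361
  = 94.37
Round up → n = 95 per group.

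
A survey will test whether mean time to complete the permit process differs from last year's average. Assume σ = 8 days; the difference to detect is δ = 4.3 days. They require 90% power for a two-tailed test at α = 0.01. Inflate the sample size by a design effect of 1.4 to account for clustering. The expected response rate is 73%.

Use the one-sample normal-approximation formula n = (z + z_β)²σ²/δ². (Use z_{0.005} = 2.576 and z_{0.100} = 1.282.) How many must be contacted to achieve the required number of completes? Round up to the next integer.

n = (z_{α/2} + z_β)² · σ² / δ²
  = (2.576 + 1.282)² · 8² / 4.3²
  = 14.8842 · 64 / 18.49
  = 51.52
Design effect: 1.4 × 51.52 = 72.13.
Adjust for 73% response: 72.13 / 0.73 = 98.80.
Round up → n = 99.

n = 99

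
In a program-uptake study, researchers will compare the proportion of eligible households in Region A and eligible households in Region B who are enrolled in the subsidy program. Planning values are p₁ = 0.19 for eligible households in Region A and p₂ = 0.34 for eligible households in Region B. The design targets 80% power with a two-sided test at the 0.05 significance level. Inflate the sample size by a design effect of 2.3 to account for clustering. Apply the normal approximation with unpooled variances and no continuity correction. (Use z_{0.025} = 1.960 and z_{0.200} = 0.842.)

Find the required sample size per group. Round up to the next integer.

n = (z_{α/2} + z_β)² · [p₁(1−p₁) + p₂(1−p₂)] / (p₁ − p₂)²
  = (1.960 + 0.842)² · (0.19·0.81 + 0.34·0.66) / (-0.15)²
  = (2.802)² · (0.1539 + 0.2244) / 0.0225
  = 7.8512 · 0.3783 / 0.0225
  = 132.00
Design effect: 2.3 × 132.00 = 303.61.
Round up → n = 304 per group.

n = 304 per group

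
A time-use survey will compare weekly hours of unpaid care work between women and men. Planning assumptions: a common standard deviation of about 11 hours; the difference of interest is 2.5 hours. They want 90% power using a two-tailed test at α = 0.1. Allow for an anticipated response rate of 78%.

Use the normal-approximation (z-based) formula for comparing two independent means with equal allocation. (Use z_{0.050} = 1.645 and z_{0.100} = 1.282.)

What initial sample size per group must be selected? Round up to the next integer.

n = (z_{α/2} + z_β)² · (σ₁² + σ₂²) / δ²
  = (1.645 + 1.282)² · (2·11² = 242) / 2.5²
  = 8.5673 · 242 / 6.25
  = 331.73
Adjust for 78% response: 331.73 / 0.78 = 425.29.
Round up → n = 426 per group.

n = 426 per group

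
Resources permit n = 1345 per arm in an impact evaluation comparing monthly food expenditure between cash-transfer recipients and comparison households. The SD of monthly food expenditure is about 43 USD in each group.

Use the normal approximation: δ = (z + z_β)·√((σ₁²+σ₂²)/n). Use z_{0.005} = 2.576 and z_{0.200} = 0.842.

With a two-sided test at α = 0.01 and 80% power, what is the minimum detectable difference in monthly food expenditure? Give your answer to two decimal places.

Minimum detectable difference ≈ 5.67 USD

δ = (z_{α/2} + z_β) · √((σ₁²+σ₂²)/n)
  = (2.576 + 0.842) · √(3698/1345)
  = 3.418 · √2.7494
  = 3.418 · 1.6581
  = 5.6675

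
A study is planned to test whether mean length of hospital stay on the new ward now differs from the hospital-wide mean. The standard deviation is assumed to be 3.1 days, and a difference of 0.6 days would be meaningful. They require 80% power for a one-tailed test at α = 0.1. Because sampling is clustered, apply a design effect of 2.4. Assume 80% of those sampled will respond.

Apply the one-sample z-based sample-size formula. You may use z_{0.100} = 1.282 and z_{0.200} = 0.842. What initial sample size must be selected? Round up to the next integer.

n = (z_α + z_β)² · σ² / δ²
  = (1.282 + 0.842)² · 3.1² / 0.6²
  = 4.5114 · 9.61 / 0.36
  = 120.43
Design effect: 2.4 × 120.43 = 289.03.
Adjust for 80% response: 289.03 / 0.80 = 361.29.
Round up → n = 362.

n = 362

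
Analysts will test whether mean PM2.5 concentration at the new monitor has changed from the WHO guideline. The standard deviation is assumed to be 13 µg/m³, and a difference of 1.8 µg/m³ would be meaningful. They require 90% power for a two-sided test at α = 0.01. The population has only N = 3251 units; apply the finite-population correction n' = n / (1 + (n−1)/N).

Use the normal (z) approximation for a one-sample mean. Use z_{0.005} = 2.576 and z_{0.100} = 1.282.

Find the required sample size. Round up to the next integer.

n = 627

n = (z_{α/2} + z_β)² · σ² / δ²
  = (2.576 + 1.282)² · 13² / 1.8²
  = 14.8842 · 169 / 3.24
  = 776.37
Finite-population correction (N = 3251): 776.37 / (1 + (776.37 − 1)/3251) = 626.86.
Round up → n = 627.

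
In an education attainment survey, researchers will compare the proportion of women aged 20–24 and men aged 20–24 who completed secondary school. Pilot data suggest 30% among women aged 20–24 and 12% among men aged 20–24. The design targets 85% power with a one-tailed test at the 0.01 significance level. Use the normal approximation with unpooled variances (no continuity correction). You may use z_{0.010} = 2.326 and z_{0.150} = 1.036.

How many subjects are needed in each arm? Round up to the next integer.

n = (z_α + z_β)² · [p₁(1−p₁) + p₂(1−p₂)] / (p₁ − p₂)²
  = (2.326 + 1.036)² · (0.30·0.70 + 0.12·0.88) / (0.18)²
  = (3.362)² · (0.2100 + 0.1056) / 0.0324
  = 11.3030 · 0.3156 / 0.0324
  = 110.10
Round up → n = 111 per group.

n = 111 per group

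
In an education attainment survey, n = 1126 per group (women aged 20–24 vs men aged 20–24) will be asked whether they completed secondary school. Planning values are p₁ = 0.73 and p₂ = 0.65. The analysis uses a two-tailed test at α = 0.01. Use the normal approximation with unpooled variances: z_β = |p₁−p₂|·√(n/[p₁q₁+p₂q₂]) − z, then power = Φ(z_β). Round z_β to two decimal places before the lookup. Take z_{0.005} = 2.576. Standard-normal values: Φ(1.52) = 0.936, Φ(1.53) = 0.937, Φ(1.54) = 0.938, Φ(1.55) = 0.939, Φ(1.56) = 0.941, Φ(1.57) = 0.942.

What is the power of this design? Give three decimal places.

z_β = |p₁−p₂|·√(n/[p₁q₁+p₂q₂]) − z_{α/2}
    = 0.08 · √(1126/0.4246) − 2.576
    = 0.08 · 51.4967 − 2.576
    = 4.1197 − 2.576 = 1.5437 → 1.54
Power = Φ(1.54) = 0.938.

Power ≈ 0.938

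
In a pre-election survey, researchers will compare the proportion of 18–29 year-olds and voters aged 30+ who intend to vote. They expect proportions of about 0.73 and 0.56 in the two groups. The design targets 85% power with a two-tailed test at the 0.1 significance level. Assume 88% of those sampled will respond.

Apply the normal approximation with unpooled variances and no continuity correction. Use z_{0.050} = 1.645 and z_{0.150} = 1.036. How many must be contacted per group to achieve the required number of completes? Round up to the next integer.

n = 126 per group

n = (z_{α/2} + z_β)² · [p₁(1−p₁) + p₂(1−p₂)] / (p₁ − p₂)²
  = (1.645 + 1.036)² · (0.73·0.27 + 0.56·0.44) / (0.17)²
  = (2.681)² · (0.1971 + 0.2464) / 0.0289
  = 7.1878 · 0.4435 / 0.0289
  = 110.30
Adjust for 88% response: 110.30 / 0.88 = 125.34.
Round up → n = 126 per group.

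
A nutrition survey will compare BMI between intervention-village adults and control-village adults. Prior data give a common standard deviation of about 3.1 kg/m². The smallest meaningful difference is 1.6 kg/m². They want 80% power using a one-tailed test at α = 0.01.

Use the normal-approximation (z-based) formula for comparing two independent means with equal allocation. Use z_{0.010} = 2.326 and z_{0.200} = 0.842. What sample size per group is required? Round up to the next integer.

n = 76 per group

n = (z_α + z_β)² · (σ₁² + σ₂²) / δ²
  = (2.326 + 0.842)² · (2·3.1² = 19.22) / 1.6²
  = 10.0362 · 19.22 / 2.56
  = 75.35
Round up → n = 76 per group.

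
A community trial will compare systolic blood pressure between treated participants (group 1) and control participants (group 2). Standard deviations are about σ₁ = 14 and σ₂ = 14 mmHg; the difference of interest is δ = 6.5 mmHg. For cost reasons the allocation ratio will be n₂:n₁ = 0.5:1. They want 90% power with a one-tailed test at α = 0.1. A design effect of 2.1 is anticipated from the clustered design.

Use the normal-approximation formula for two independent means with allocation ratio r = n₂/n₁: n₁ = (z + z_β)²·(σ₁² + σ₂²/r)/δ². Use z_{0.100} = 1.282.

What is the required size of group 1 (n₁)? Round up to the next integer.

n₁ = (z_α + z_β)² · (σ₁² + σ₂²/r) / δ²
   = (1.282 + 1.282)² · (14² + 14²/0.5) / 6.5²
   = 6.5741 · (196 + 392) / 42.25
   = 6.5741 · 588 / 42.25
   = 91.49
Design effect: 2.1 × 91.49 = 192.13.
Round up → n₁ = 193; n₂ = r·n₁ = 0.5 × 193 = 97.

n₁ = 193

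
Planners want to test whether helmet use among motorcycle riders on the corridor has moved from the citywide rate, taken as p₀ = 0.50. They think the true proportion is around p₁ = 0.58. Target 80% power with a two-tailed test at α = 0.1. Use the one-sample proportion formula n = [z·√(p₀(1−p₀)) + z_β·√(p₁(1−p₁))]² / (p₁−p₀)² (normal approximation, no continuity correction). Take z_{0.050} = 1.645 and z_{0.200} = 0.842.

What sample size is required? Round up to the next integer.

n = 240

n = [z_{α/2}·√(p₀q₀) + z_β·√(p₁q₁)]² / (p₁ − p₀)²
  = [1.645·√(0.50·0.50) + 0.842·√(0.58·0.42)]² / (0.08)²
  = [1.645·0.5000 + 0.842·0.4936]² / 0.0064
  = [1.2381]² / 0.0064
  = 239.51
Round up → n = 240.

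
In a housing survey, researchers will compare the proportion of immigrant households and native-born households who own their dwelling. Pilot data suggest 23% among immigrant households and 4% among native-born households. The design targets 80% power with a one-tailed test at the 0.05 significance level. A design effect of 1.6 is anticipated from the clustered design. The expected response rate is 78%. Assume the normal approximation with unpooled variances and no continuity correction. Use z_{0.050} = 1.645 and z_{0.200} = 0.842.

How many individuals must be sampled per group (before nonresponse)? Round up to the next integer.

n = (z_α + z_β)² · [p₁(1−p₁) + p₂(1−p₂)] / (p₁ − p₂)²
  = (1.645 + 0.842)² · (0.23·0.77 + 0.04·0.96) / (0.19)²
  = (2.487)² · (0.1771 + 0.0384) / 0.0361
  = 6.1852 · 0.2155 / 0.0361
  = 36.92
Design effect: 1.6 × 36.92 = 59.08.
Adjust for 78% response: 59.08 / 0.78 = 75.74.
Round up → n = 76 per group.

n = 76 per group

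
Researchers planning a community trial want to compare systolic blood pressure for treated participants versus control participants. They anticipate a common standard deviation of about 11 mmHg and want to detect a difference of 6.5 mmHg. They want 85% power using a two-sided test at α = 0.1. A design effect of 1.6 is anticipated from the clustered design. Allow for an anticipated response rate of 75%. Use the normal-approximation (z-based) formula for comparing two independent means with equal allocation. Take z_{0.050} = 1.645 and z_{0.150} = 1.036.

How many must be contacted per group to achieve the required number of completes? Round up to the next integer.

n = (z_{α/2} + z_β)² · (σ₁² + σ₂²) / δ²
  = (1.645 + 1.036)² · (2·11² = 242) / 6.5²
  = 7.1878 · 242 / 42.25
  = 41.17
Design effect: 1.6 × 41.17 = 65.87.
Adjust for 75% response: 65.87 / 0.75 = 87.83.
Round up → n = 88 per group.

n = 88 per group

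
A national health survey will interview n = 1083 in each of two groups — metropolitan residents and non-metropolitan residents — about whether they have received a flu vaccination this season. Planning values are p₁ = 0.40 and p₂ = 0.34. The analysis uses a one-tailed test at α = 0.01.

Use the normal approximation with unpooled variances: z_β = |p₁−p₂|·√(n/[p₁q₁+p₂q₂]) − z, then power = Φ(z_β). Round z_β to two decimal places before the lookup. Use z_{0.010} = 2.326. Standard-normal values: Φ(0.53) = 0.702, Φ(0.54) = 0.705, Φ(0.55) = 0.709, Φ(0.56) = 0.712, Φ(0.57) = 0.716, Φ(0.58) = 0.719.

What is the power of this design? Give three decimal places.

Power ≈ 0.716

z_β = |p₁−p₂|·√(n/[p₁q₁+p₂q₂]) − z_α
    = 0.06 · √(1083/0.4644) − 2.326
    = 0.06 · 48.2912 − 2.326
    = 2.8975 − 2.326 = 0.5715 → 0.57
Power = Φ(0.57) = 0.716.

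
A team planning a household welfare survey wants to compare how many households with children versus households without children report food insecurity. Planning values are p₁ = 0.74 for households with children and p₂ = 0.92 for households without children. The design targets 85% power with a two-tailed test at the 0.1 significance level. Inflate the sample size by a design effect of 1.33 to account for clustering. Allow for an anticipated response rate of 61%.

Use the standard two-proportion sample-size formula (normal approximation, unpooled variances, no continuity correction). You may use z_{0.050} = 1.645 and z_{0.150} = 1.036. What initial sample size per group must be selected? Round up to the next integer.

n = (z_{α/2} + z_β)² · [p₁(1−p₁) + p₂(1−p₂)] / (p₁ − p₂)²
  = (1.645 + 1.036)² · (0.74·0.26 + 0.92·0.08) / (-0.18)²
  = (2.681)² · (0.1924 + 0.0736) / 0.0324
  = 7.1878 · 0.2660 / 0.0324
  = 59.01
Design effect: 1.33 × 59.01 = 78.48.
Adjust for 61% response: 78.48 / 0.61 = 128.66.
Round up → n = 129 per group.

n = 129 per group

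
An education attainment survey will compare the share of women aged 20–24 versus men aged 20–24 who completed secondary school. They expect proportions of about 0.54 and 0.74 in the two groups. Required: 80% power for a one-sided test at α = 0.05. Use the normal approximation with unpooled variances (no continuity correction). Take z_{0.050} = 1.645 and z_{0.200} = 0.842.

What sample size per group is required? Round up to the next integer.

n = 69 per group

n = (z_α + z_β)² · [p₁(1−p₁) + p₂(1−p₂)] / (p₁ − p₂)²
  = (1.645 + 0.842)² · (0.54·0.46 + 0.74·0.26) / (-0.20)²
  = (2.487)² · (0.2484 + 0.1924) / 0.0400
  = 6.1852 · 0.4408 / 0.0400
  = 68.16
Round up → n = 69 per group.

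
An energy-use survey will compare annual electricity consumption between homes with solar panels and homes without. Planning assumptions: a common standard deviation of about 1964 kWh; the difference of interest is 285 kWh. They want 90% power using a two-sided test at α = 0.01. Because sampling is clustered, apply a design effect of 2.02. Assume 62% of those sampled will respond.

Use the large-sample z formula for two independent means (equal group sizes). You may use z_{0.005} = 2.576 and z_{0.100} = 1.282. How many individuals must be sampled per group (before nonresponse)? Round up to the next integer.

n = 4606 per group

n = (z_{α/2} + z_β)² · (σ₁² + σ₂²) / δ²
  = (2.576 + 1.282)² · (2·1964² = 7714592) / 285²
  = 14.8842 · 7714592 / 81225
  = 1413.67
Design effect: 2.02 × 1413.67 = 2855.61.
Adjust for 62% response: 2855.61 / 0.62 = 4605.82.
Round up → n = 4606 per group.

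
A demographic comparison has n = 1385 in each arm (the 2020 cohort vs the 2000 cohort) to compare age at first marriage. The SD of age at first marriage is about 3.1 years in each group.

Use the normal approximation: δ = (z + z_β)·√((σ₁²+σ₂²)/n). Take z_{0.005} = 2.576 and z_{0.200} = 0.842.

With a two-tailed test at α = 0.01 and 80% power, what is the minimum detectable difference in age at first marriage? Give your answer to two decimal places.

δ = (z_{α/2} + z_β) · √((σ₁²+σ₂²)/n)
  = (2.576 + 0.842) · √(19.22/1385)
  = 3.418 · √0.01388
  = 3.418 · 0.1178
  = 0.4026

Minimum detectable difference ≈ 0.40 years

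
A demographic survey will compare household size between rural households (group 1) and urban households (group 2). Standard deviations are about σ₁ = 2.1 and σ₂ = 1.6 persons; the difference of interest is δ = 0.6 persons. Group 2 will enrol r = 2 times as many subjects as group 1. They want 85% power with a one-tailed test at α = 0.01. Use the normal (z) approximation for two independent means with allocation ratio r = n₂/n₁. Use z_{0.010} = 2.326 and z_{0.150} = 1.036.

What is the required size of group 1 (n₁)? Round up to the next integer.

n₁ = 179

n₁ = (z_α + z_β)² · (σ₁² + σ₂²/r) / δ²
   = (2.326 + 1.036)² · (2.1² + 1.6²/2) / 0.6²
   = 11.3030 · (4.41 + 1.28) / 0.36
   = 11.3030 · 5.69 / 0.36
   = 178.65
Round up → n₁ = 179; n₂ = r·n₁ = 2 × 179 = 358.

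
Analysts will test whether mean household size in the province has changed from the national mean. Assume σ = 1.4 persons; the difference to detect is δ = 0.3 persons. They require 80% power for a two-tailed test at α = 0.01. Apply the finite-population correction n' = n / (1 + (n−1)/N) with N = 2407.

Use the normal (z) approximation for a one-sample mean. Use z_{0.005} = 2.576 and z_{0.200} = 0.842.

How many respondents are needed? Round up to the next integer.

n = 231

n = (z_{α/2} + z_β)² · σ² / δ²
  = (2.576 + 0.842)² · 1.4² / 0.3²
  = 11.6827 · 1.96 / 0.09
  = 254.42
Finite-population correction (N = 2407): 254.42 / (1 + (254.42 − 1)/2407) = 230.19.
Round up → n = 231.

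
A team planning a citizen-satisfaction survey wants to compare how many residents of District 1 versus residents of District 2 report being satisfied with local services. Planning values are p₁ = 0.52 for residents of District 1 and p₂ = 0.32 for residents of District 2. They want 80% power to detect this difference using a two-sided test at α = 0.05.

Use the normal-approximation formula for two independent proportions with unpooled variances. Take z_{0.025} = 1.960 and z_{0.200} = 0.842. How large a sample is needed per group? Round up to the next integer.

n = 92 per group

n = (z_{α/2} + z_β)² · [p₁(1−p₁) + p₂(1−p₂)] / (p₁ − p₂)²
  = (1.960 + 0.842)² · (0.52·0.48 + 0.32·0.68) / (0.20)²
  = (2.802)² · (0.2496 + 0.2176) / 0.0400
  = 7.8512 · 0.4672 / 0.0400
  = 91.70
Round up → n = 92 per group.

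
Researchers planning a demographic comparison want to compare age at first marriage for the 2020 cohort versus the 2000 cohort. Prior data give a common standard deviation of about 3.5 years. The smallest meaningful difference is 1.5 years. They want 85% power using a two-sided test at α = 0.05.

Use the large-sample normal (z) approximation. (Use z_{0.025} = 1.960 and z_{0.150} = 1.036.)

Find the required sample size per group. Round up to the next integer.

n = 98 per group

n = (z_{α/2} + z_β)² · (σ₁² + σ₂²) / δ²
  = (1.960 + 1.036)² · (2·3.5² = 24.5) / 1.5²
  = 8.9760 · 24.5 / 2.25
  = 97.74
Round up → n = 98 per group.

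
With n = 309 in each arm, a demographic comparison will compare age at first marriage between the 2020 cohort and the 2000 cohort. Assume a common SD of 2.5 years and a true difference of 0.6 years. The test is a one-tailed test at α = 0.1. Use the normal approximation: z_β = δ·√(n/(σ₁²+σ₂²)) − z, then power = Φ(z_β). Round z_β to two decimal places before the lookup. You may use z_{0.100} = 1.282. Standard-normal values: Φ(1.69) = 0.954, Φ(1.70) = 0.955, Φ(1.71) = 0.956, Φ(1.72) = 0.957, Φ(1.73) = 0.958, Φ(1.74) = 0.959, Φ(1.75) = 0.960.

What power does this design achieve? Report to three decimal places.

Power ≈ 0.955

z_β = δ·√(n/(σ₁²+σ₂²)) − z_α
    = 0.6 · √(309/12.5) − 1.282
    = 0.6 · 4.97192 − 1.282
    = 2.9832 − 1.282 = 1.7012 → 1.70
Power = Φ(1.70) = 0.955.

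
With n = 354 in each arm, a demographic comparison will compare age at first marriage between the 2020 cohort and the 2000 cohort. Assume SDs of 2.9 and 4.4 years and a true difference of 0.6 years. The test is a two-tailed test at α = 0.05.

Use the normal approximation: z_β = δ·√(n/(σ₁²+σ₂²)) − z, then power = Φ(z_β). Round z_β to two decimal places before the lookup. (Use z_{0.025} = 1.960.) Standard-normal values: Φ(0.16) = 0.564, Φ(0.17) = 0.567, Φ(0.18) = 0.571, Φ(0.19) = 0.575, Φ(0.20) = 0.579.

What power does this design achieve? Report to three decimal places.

Power ≈ 0.571

z_β = δ·√(n/(σ₁²+σ₂²)) − z_{α/2}
    = 0.6 · √(354/27.77) − 1.960
    = 0.6 · 3.57037 − 1.960
    = 2.1422 − 1.960 = 0.1822 → 0.18
Power = Φ(0.18) = 0.571.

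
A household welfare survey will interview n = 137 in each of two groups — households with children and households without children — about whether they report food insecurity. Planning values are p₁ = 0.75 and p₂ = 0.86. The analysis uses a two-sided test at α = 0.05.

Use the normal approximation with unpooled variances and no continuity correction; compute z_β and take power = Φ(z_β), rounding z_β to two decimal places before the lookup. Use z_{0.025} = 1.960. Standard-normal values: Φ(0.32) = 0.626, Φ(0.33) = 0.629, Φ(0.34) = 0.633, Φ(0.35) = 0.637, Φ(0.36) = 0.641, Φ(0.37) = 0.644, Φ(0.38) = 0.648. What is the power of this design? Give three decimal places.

Power ≈ 0.641

z_β = |p₁−p₂|·√(n/[p₁q₁+p₂q₂]) − z_{α/2}
    = 0.11 · √(137/0.3079) − 1.960
    = 0.11 · 21.0938 − 1.960
    = 2.3203 − 1.960 = 0.3603 → 0.36
Power = Φ(0.36) = 0.641.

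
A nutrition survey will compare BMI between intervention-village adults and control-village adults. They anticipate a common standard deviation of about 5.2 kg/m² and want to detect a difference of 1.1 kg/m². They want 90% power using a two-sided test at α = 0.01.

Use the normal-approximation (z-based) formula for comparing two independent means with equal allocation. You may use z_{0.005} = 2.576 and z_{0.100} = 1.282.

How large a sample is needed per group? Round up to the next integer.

n = (z_{α/2} + z_β)² · (σ₁² + σ₂²) / δ²
  = (2.576 + 1.282)² · (2·5.2² = 54.08) / 1.1²
  = 14.8842 · 54.08 / 1.21
  = 665.24
Round up → n = 666 per group.

n = 666 per group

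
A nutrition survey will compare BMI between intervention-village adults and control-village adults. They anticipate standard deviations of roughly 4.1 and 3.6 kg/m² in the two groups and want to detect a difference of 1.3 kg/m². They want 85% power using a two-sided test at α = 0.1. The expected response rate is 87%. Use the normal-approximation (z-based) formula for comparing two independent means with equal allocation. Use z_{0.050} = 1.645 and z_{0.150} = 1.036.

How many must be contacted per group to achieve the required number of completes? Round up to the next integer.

n = 146 per group

n = (z_{α/2} + z_β)² · (σ₁² + σ₂²) / δ²
  = (1.645 + 1.036)² · (4.1² + 3.6² = 29.77) / 1.3²
  = 7.1878 · 29.77 / 1.69
  = 126.62
Adjust for 87% response: 126.62 / 0.87 = 145.53.
Round up → n = 146 per group.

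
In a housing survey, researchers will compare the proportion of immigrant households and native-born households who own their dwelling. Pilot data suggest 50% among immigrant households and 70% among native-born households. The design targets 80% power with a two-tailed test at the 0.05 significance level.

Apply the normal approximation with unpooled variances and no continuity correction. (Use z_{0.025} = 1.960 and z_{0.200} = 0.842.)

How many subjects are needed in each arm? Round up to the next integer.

n = 91 per group

n = (z_{α/2} + z_β)² · [p₁(1−p₁) + p₂(1−p₂)] / (p₁ − p₂)²
  = (1.960 + 0.842)² · (0.50·0.50 + 0.70·0.30) / (-0.20)²
  = (2.802)² · (0.2500 + 0.2100) / 0.0400
  = 7.8512 · 0.4600 / 0.0400
  = 90.29
Round up → n = 91 per group.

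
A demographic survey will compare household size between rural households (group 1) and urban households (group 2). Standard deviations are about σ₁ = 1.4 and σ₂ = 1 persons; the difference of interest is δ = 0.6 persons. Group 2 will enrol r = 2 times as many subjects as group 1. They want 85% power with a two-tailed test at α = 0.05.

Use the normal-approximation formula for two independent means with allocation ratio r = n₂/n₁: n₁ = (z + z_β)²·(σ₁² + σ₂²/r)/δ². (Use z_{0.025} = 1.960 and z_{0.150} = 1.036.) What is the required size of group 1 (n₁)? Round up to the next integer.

n₁ = (z_{α/2} + z_β)² · (σ₁² + σ₂²/r) / δ²
   = (1.960 + 1.036)² · (1.4² + 1²/2) / 0.6²
   = 8.9760 · (1.96 + 0.5) / 0.36
   = 8.9760 · 2.46 / 0.36
   = 61.34
Round up → n₁ = 62; n₂ = r·n₁ = 2 × 62 = 124.

n₁ = 62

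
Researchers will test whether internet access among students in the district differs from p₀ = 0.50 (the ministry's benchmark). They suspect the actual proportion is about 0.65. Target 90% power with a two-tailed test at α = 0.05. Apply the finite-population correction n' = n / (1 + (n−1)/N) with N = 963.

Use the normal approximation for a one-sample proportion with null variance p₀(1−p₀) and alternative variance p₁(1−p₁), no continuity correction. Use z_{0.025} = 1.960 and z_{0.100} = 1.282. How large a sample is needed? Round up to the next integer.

n = 101

n = [z_{α/2}·√(p₀q₀) + z_β·√(p₁q₁)]² / (p₁ − p₀)²
  = [1.960·√(0.50·0.50) + 1.282·√(0.65·0.35)]² / (0.15)²
  = [1.960·0.5000 + 1.282·0.4770]² / 0.0225
  = [1.5915]² / 0.0225
  = 112.57
Finite-population correction (N = 963): 112.57 / (1 + (112.57 − 1)/963) = 100.88.
Round up → n = 101.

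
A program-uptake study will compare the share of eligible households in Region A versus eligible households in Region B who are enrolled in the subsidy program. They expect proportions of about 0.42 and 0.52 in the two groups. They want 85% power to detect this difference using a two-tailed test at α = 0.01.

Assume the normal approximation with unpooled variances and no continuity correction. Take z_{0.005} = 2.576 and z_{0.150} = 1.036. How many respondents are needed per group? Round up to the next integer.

n = (z_{α/2} + z_β)² · [p₁(1−p₁) + p₂(1−p₂)] / (p₁ − p₂)²
  = (2.576 + 1.036)² · (0.42·0.58 + 0.52·0.48) / (-0.10)²
  = (3.612)² · (0.2436 + 0.2496) / 0.0100
  = 13.0465 · 0.4932 / 0.0100
  = 643.46
Round up → n = 644 per group.

n = 644 per group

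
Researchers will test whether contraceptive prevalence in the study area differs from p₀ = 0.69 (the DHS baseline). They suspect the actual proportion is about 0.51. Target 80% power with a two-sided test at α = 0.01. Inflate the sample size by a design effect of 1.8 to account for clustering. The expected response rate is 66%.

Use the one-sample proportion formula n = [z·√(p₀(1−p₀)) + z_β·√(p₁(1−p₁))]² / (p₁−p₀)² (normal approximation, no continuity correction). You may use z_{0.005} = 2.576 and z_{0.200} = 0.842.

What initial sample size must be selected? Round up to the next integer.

n = [z_{α/2}·√(p₀q₀) + z_β·√(p₁q₁)]² / (p₁ − p₀)²
  = [2.576·√(0.69·0.31) + 0.842·√(0.51·0.49)]² / (-0.18)²
  = [2.576·0.4625 + 0.842·0.4999]² / 0.0324
  = [1.6123]² / 0.0324
  = 80.23
Design effect: 1.8 × 80.23 = 144.42.
Adjust for 66% response: 144.42 / 0.66 = 218.81.
Round up → n = 219.

n = 219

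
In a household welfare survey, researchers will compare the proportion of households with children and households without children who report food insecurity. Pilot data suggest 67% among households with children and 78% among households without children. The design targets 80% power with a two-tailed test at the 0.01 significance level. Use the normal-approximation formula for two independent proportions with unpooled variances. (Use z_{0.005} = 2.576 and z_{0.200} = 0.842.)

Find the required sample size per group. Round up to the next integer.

n = 380 per group

n = (z_{α/2} + z_β)² · [p₁(1−p₁) + p₂(1−p₂)] / (p₁ − p₂)²
  = (2.576 + 0.842)² · (0.67·0.33 + 0.78·0.22) / (-0.11)²
  = (3.418)² · (0.2211 + 0.1716) / 0.0121
  = 11.6827 · 0.3927 / 0.0121
  = 379.16
Round up → n = 380 per group.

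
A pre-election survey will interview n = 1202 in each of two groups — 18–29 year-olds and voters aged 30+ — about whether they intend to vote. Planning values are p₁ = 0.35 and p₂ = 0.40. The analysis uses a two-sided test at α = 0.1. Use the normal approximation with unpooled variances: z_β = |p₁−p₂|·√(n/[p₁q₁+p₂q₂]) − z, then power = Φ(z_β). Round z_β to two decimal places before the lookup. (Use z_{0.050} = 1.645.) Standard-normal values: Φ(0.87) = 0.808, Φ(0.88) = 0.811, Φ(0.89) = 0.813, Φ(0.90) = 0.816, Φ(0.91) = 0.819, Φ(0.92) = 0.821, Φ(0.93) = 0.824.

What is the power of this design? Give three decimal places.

z_β = |p₁−p₂|·√(n/[p₁q₁+p₂q₂]) − z_{α/2}
    = 0.05 · √(1202/0.4675) − 1.645
    = 0.05 · 50.7062 − 1.645
    = 2.5353 − 1.645 = 0.8903 → 0.89
Power = Φ(0.89) = 0.813.

Power ≈ 0.813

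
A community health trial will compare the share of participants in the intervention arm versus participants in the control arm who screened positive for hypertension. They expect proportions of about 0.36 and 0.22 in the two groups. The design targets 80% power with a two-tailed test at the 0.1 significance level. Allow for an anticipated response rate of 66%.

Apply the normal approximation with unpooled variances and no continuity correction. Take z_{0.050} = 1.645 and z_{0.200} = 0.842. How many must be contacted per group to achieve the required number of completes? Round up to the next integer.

n = (z_{α/2} + z_β)² · [p₁(1−p₁) + p₂(1−p₂)] / (p₁ − p₂)²
  = (1.645 + 0.842)² · (0.36·0.64 + 0.22·0.78) / (0.14)²
  = (2.487)² · (0.2304 + 0.1716) / 0.0196
  = 6.1852 · 0.4020 / 0.0196
  = 126.86
Adjust for 66% response: 126.86 / 0.66 = 192.21.
Round up → n = 193 per group.

n = 193 per group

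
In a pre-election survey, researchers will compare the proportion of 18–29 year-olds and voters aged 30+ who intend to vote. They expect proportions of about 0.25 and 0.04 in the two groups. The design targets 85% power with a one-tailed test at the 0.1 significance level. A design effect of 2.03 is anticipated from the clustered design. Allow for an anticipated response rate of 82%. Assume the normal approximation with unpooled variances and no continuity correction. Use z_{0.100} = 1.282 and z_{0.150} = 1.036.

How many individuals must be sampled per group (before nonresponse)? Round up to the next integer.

n = 69 per group

n = (z_α + z_β)² · [p₁(1−p₁) + p₂(1−p₂)] / (p₁ − p₂)²
  = (1.282 + 1.036)² · (0.25·0.75 + 0.04·0.96) / (0.21)²
  = (2.318)² · (0.1875 + 0.0384) / 0.0441
  = 5.3731 · 0.2259 / 0.0441
  = 27.52
Design effect: 2.03 × 27.52 = 55.87.
Adjust for 82% response: 55.87 / 0.82 = 68.14.
Round up → n = 69 per group.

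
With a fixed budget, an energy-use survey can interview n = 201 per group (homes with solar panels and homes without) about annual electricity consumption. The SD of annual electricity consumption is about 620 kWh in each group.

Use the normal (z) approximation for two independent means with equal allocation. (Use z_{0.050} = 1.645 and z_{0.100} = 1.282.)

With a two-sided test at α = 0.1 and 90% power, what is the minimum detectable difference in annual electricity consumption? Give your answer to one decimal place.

Minimum detectable difference ≈ 181.0 kWh

δ = (z_{α/2} + z_β) · √((σ₁²+σ₂²)/n)
  = (1.645 + 1.282) · √(768800/201)
  = 2.927 · √3824.9
  = 2.927 · 61.8456
  = 181.0220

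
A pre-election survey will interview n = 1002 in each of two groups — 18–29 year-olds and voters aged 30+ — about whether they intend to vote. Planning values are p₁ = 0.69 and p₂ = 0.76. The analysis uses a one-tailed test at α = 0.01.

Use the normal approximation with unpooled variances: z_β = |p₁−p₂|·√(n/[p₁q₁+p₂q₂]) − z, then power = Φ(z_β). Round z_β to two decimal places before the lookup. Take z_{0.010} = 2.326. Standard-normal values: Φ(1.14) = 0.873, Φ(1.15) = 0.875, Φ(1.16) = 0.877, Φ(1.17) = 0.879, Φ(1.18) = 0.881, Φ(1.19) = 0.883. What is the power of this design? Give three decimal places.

Power ≈ 0.883

z_β = |p₁−p₂|·√(n/[p₁q₁+p₂q₂]) − z_α
    = 0.07 · √(1002/0.3963) − 2.326
    = 0.07 · 50.2831 − 2.326
    = 3.5198 − 2.326 = 1.1938 → 1.19
Power = Φ(1.19) = 0.883.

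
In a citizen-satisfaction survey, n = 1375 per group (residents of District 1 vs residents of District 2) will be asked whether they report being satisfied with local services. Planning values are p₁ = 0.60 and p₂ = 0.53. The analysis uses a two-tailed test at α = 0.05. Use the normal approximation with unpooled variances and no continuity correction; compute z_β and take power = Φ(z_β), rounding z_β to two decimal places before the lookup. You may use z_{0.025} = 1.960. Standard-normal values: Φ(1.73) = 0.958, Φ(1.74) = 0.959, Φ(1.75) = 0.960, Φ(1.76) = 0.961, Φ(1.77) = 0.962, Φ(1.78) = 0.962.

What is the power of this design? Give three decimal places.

Power ≈ 0.960

z_β = |p₁−p₂|·√(n/[p₁q₁+p₂q₂]) − z_{α/2}
    = 0.07 · √(1375/0.4891) − 1.960
    = 0.07 · 53.0216 − 1.960
    = 3.7115 − 1.960 = 1.7515 → 1.75
Power = Φ(1.75) = 0.960.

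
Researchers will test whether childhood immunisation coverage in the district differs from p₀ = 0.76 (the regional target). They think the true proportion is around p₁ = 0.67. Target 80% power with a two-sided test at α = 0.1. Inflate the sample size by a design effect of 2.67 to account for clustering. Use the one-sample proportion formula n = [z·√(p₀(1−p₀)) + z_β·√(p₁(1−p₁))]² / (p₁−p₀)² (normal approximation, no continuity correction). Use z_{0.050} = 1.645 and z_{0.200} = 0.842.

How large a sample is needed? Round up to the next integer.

n = 398

n = [z_{α/2}·√(p₀q₀) + z_β·√(p₁q₁)]² / (p₁ − p₀)²
  = [1.645·√(0.76·0.24) + 0.842·√(0.67·0.33)]² / (-0.09)²
  = [1.645·0.4271 + 0.842·0.4702]² / 0.0081
  = [1.0985]² / 0.0081
  = 148.97
Design effect: 2.67 × 148.97 = 397.74.
Round up → n = 398.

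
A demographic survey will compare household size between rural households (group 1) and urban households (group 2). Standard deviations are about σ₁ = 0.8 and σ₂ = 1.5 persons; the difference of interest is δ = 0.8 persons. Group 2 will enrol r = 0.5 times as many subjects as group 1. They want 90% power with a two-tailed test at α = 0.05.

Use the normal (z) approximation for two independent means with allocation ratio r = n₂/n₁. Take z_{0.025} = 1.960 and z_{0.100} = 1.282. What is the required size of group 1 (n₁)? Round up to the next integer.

n₁ = (z_{α/2} + z_β)² · (σ₁² + σ₂²/r) / δ²
   = (1.960 + 1.282)² · (0.8² + 1.5²/0.5) / 0.8²
   = 10.5106 · (0.64 + 4.5) / 0.64
   = 10.5106 · 5.14 / 0.64
   = 84.41
Round up → n₁ = 85; n₂ = r·n₁ = 0.5 × 85 = 43.

n₁ = 85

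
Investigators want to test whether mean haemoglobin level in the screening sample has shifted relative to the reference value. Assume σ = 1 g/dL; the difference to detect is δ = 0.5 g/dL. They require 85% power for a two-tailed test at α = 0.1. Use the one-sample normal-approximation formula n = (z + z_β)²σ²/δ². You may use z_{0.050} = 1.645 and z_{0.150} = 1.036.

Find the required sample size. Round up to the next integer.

n = 29

n = (z_{α/2} + z_β)² · σ² / δ²
  = (1.645 + 1.036)² · 1² / 0.5²
  = 7.1878 · 1 / 0.25
  = 28.75
Round up → n = 29.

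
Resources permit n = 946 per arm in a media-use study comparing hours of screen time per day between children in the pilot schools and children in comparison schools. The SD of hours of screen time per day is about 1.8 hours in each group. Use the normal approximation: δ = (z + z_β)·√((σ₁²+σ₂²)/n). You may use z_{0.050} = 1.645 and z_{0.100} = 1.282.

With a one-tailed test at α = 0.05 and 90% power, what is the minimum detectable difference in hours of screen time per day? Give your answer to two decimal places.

δ = (z_α + z_β) · √((σ₁²+σ₂²)/n)
  = (1.645 + 1.282) · √(6.48/946)
  = 2.927 · √0.00685
  = 2.927 · 0.0828
  = 0.2423

Minimum detectable difference ≈ 0.24 hours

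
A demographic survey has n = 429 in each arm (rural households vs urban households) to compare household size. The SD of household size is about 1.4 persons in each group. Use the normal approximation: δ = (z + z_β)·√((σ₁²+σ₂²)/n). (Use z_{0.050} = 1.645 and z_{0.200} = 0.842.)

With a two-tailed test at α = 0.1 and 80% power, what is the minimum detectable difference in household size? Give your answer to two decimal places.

δ = (z_{α/2} + z_β) · √((σ₁²+σ₂²)/n)
  = (1.645 + 0.842) · √(3.92/429)
  = 2.487 · √0.00914
  = 2.487 · 0.0956
  = 0.2377

Minimum detectable difference ≈ 0.24 persons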